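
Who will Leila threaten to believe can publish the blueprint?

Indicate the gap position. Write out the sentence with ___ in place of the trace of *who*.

Pre-movement form: Leila will threaten to believe who can publish the blueprint.
'who' functions as the subject of the clause embedded under 'believe'. The gap is right after 'believe'.

Who will Leila threaten to believe ___ can publish the blueprint?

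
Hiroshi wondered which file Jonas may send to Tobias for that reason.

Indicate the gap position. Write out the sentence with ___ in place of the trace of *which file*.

Pre-movement form: Jonas may send which file to Tobias for that reason.
'which file' is the direct object of 'send'. The gap is right after 'send'.

Hiroshi wondered which file Jonas may send ___ to Tobias for that reason.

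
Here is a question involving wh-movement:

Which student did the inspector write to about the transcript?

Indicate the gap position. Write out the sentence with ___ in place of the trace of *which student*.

Before movement: The inspector did write to which student about the transcript.
'which student' is the object of the preposition 'to'. The gap is right after 'to'.

Which student did the inspector write to ___ about the transcript?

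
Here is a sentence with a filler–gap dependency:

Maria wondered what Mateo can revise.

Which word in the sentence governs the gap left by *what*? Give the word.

revise

Pre-movement form: Mateo can revise what.
The filler 'what' is interpreted as the direct object of 'revise'. Wh-movement fronts it, leaving a gap right after 'revise':
Maria wondered what Mateo can revise ___.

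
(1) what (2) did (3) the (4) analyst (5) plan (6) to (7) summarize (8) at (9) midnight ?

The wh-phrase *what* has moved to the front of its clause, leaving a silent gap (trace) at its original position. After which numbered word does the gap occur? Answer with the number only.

In situ: The analyst did plan to summarize what at midnight.
The filler 'what' is interpreted as the direct object of 'summarize'. Wh-movement fronts it, leaving a gap right after 'summarize':
What did the analyst plan to summarize ___ at midnight?
'summarize' is word 7.

7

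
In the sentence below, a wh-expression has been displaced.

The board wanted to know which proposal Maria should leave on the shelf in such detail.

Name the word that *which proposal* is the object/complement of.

Underlying clause: Maria should leave which proposal on the shelf in such detail.
'which proposal' is the direct object of 'leave'. Wh-movement fronts it, leaving a gap right after 'leave':
The board wanted to know which proposal Maria should leave ___ on the shelf in such detail.

leave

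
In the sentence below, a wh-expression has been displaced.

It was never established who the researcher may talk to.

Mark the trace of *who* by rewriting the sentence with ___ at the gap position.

Pre-movement form: The researcher may talk to who.
'who' is the object of the preposition 'to'. The gap is right after 'to'.

It was never established who the researcher may talk to ___.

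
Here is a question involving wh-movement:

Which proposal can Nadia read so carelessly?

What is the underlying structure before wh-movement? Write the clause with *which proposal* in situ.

The filler 'which proposal' is interpreted as the direct object of 'read'. Wh-movement fronts it, leaving a gap right after 'read':
Which proposal can Nadia read ___ so carelessly?

Nadia can read which proposal so carelessly.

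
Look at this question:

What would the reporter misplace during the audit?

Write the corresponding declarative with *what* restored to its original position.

The reporter would misplace what during the audit.

'what' is the direct object of 'misplace'. Wh-movement fronts it, leaving a gap right after 'misplace':
What would the reporter misplace ___ during the audit?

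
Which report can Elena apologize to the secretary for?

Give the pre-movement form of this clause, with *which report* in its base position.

'which report' functions as the object of the preposition 'for'. Fronting leaves a gap immediately after 'for':
Which report can Elena apologize to the secretary for ___?

Elena can apologize to the secretary for which report.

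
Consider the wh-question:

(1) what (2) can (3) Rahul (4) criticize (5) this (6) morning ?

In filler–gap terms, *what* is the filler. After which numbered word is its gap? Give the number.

4

In situ: Rahul can criticize what this morning.
'what' is the direct object of 'criticize'. Fronting leaves a gap immediately after 'criticize':
What can Rahul criticize ___ this morning?
'criticize' is word 4.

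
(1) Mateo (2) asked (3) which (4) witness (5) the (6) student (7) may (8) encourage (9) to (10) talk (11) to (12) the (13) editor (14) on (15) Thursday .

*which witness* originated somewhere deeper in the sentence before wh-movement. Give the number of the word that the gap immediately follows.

In situ: The student may encourage which witness to talk to the editor on Thursday.
The filler 'which witness' is interpreted as the direct object of 'encourage'. It moves to the left edge, and the trace sits right after 'encourage':
Mateo asked which witness the student may encourage ___ to talk to the editor on Thursday.
'encourage' is word 8.

8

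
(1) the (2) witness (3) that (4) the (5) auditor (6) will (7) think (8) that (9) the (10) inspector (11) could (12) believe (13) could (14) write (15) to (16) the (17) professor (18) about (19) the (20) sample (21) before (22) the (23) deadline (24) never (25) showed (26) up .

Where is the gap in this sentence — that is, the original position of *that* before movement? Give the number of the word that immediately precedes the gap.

'that' is the subject of the clause embedded under 'believe'. Fronting leaves a gap immediately after 'believe':
The witness that the auditor will think that the inspector could believe ___ could write to the professor about the sample before the deadline never showed up.
'believe' is word 12.

12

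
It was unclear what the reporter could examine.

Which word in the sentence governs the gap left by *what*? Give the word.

In situ: The reporter could examine what.
'what' is the direct object of 'examine'. Fronting leaves a gap immediately after 'examine':
It was unclear what the reporter could examine ___.

examine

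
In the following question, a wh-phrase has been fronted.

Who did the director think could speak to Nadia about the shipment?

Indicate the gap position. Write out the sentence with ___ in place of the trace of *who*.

Who did the director think ___ could speak to Nadia about the shipment?

In situ: The director did think who could speak to Nadia about the shipment.
The filler 'who' is interpreted as the subject of the clause embedded under 'think'. The gap is right after 'think'.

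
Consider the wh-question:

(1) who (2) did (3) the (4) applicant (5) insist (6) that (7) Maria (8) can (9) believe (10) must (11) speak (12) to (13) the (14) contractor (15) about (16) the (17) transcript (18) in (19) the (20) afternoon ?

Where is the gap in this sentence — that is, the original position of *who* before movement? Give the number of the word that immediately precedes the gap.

9

In situ: The applicant did insist that Maria can believe who must speak to the contractor about the transcript in the afternoon.
The filler 'who' is interpreted as the subject of the clause embedded under 'believe'. Fronting leaves a gap immediately after 'believe':
Who did the applicant insist that Maria can believe ___ must speak to the contractor about the transcript in the afternoon?
'believe' is word 9.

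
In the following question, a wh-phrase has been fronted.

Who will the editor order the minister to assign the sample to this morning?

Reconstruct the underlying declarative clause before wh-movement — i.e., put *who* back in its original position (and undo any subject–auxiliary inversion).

The editor will order the minister to assign the sample to who this morning.

The filler 'who' is interpreted as the object of the preposition 'to' (recipient of 'assign'). Wh-movement fronts it, leaving a gap right after 'to':
Who will the editor order the minister to assign the sample to ___ this morning?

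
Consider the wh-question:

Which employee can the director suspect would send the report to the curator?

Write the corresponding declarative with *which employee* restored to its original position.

The filler 'which employee' is interpreted as the subject of the clause embedded under 'suspect'. Fronting leaves a gap immediately after 'suspect':
Which employee can the director suspect ___ would send the report to the curator?

The director can suspect which employee would send the report to the curator.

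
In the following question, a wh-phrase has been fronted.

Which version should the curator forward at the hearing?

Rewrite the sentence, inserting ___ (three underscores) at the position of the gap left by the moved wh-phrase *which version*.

Which version should the curator forward ___ at the hearing?

Underlying clause: The curator should forward which version at the hearing.
The filler 'which version' is interpreted as the direct object of 'forward'. The gap is right after 'forward'.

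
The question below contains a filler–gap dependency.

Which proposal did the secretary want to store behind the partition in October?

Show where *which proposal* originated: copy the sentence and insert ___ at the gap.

Which proposal did the secretary want to store ___ behind the partition in October?

Before movement: The secretary did want to store which proposal behind the partition in October.
'which proposal' functions as the direct object of 'store'. The gap is right after 'store'.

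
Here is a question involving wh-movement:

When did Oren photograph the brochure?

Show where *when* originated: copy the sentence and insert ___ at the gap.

When did Oren photograph the brochure ___?

Before movement: Oren did photograph the brochure when.
The filler 'when' is interpreted as the temporal adjunct. The gap is right after 'brochure'.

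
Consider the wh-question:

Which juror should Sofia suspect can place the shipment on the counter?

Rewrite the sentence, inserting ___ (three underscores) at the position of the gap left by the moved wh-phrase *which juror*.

Which juror should Sofia suspect ___ can place the shipment on the counter?

Pre-movement form: Sofia should suspect which juror can place the shipment on the counter.
The filler 'which juror' is interpreted as the subject of the clause embedded under 'suspect'. The gap is right after 'suspect'.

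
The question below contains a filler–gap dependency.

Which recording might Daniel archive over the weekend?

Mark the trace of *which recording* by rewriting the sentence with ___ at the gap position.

Which recording might Daniel archive ___ over the weekend?

In situ: Daniel might archive which recording over the weekend.
The filler 'which recording' is interpreted as the direct object of 'archive'. The gap is right after 'archive'.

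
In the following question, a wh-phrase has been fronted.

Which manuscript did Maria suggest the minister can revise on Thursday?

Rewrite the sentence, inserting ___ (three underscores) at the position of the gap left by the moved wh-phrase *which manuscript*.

Before movement: Maria did suggest the minister can revise which manuscript on Thursday.
The filler 'which manuscript' is interpreted as the direct object of 'revise'. The gap is right after 'revise'.

Which manuscript did Maria suggest the minister can revise ___ on Thursday?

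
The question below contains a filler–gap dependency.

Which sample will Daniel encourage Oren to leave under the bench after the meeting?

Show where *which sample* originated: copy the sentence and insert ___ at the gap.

Which sample will Daniel encourage Oren to leave ___ under the bench after the meeting?

Underlying clause: Daniel will encourage Oren to leave which sample under the bench after the meeting.
The filler 'which sample' is interpreted as the direct object of 'leave'. The gap is right after 'leave'.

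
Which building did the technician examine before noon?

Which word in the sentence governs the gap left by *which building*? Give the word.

Before movement: The technician did examine which building before noon.
The filler 'which building' is interpreted as the direct object of 'examine'. It moves to the left edge, and the trace sits right after 'examine':
Which building did the technician examine ___ before noon?

examine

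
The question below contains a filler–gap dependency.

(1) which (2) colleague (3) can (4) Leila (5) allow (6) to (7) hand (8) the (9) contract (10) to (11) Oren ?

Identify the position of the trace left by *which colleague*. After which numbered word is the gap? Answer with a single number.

Before movement: Leila can allow which colleague to hand the contract to Oren.
'which colleague' is the direct object of 'allow'. Wh-movement fronts it, leaving a gap right after 'allow':
Which colleague can Leila allow ___ to hand the contract to Oren?
'allow' is word 5.

5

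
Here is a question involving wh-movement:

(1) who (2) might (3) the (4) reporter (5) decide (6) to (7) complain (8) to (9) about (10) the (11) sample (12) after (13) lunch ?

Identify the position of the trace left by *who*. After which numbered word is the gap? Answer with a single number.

8

Underlying clause: The reporter might decide to complain to who about the sample after lunch.
'who' is the object of the preposition 'to'. Fronting leaves a gap immediately after 'to':
Who might the reporter decide to complain to ___ about the sample after lunch?
'to' is word 8.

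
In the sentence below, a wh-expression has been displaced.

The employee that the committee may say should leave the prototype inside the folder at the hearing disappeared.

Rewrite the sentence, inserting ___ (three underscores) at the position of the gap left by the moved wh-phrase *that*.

'that' is the subject of the clause embedded under 'say'. The gap is right after 'say'.

The employee that the committee may say ___ should leave the prototype inside the folder at the hearing disappeared.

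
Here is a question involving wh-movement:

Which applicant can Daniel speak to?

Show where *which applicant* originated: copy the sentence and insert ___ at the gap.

Underlying clause: Daniel can speak to which applicant.
'which applicant' is the object of the preposition 'to'. The gap is right after 'to'.

Which applicant can Daniel speak to ___?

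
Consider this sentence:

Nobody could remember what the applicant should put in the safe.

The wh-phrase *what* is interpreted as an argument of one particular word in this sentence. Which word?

Underlying clause: The applicant should put what in the safe.
'what' is the direct object of 'put'. Wh-movement fronts it, leaving a gap right after 'put':
Nobody could remember what the applicant should put ___ in the safe.

put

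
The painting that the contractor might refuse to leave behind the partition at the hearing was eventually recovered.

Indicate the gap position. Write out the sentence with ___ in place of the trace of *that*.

The filler 'that' is interpreted as the direct object of 'leave'. The gap is right after 'leave'.

The painting that the contractor might refuse to leave ___ behind the partition at the hearing was eventually recovered.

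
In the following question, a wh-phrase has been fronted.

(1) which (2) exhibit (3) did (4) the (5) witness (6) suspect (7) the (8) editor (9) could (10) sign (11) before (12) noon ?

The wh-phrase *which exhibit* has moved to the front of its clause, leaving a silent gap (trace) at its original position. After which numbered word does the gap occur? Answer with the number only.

10

In situ: The witness did suspect the editor could sign which exhibit before noon.
The filler 'which exhibit' is interpreted as the direct object of 'sign'. Fronting leaves a gap immediately after 'sign':
Which exhibit did the witness suspect the editor could sign ___ before noon?
'sign' is word 10.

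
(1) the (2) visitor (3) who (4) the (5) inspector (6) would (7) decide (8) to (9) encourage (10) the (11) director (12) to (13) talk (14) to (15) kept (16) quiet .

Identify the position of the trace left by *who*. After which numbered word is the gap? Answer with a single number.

14

'who' functions as the object of the preposition 'to'. It moves to the left edge, and the trace sits right after 'to':
The visitor who the inspector would decide to encourage the director to talk to ___ kept quiet.
'to' is word 14.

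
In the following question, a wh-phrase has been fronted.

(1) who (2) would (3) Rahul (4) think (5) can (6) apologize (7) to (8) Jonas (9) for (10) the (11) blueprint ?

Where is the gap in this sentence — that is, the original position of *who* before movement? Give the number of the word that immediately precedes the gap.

In situ: Rahul would think who can apologize to Jonas for the blueprint.
'who' functions as the subject of the clause embedded under 'think'. Wh-movement fronts it, leaving a gap right after 'think':
Who would Rahul think ___ can apologize to Jonas for the blueprint?
'think' is word 4.

4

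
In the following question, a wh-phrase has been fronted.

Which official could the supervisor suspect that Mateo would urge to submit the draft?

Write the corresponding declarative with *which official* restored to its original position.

'which official' functions as the direct object of 'urge'. Wh-movement fronts it, leaving a gap right after 'urge':
Which official could the supervisor suspect that Mateo would urge ___ to submit the draft?

The supervisor could suspect that Mateo would urge which official to submit the draft.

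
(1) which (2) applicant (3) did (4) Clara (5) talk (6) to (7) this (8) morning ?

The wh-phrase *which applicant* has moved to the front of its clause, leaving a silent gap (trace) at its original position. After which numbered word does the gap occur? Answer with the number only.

6

Before movement: Clara did talk to which applicant this morning.
The filler 'which applicant' is interpreted as the object of the preposition 'to'. Wh-movement fronts it, leaving a gap right after 'to':
Which applicant did Clara talk to ___ this morning?
'to' is word 6.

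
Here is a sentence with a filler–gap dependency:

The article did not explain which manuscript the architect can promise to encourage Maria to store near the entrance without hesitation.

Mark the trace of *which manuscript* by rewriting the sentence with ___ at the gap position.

The article did not explain which manuscript the architect can promise to encourage Maria to store ___ near the entrance without hesitation.

In situ: The architect can promise to encourage Maria to store which manuscript near the entrance without hesitation.
'which manuscript' functions as the direct object of 'store'. The gap is right after 'store'.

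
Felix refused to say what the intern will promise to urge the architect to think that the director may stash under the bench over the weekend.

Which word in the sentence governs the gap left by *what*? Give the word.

stash

Underlying clause: The intern will promise to urge the architect to think that the director may stash what under the bench over the weekend.
The filler 'what' is interpreted as the direct object of 'stash'. Fronting leaves a gap immediately after 'stash':
Felix refused to say what the intern will promise to urge the architect to think that the director may stash ___ under the bench over the weekend.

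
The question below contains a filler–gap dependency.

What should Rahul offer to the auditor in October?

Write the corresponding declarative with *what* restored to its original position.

Rahul should offer what to the auditor in October.

The filler 'what' is interpreted as the direct object of 'offer'. Wh-movement fronts it, leaving a gap right after 'offer':
What should Rahul offer ___ to the auditor in October?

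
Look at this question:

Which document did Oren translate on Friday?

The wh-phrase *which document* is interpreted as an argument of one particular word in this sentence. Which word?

In situ: Oren did translate which document on Friday.
'which document' is the direct object of 'translate'. It moves to the left edge, and the trace sits right after 'translate':
Which document did Oren translate ___ on Friday?

translate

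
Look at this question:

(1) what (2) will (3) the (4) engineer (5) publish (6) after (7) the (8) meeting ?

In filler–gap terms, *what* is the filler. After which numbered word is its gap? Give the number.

5

Pre-movement form: The engineer will publish what after the meeting.
'what' functions as the direct object of 'publish'. Wh-movement fronts it, leaving a gap right after 'publish':
What will the engineer publish ___ after the meeting?
'publish' is word 5.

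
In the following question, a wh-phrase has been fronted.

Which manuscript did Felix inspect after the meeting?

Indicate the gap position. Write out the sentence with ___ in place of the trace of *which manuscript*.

Which manuscript did Felix inspect ___ after the meeting?

Pre-movement form: Felix did inspect which manuscript after the meeting.
The filler 'which manuscript' is interpreted as the direct object of 'inspect'. The gap is right after 'inspect'.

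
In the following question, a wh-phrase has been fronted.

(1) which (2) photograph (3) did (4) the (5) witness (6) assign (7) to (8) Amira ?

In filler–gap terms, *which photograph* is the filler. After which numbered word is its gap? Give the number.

Before movement: The witness did assign which photograph to Amira.
'which photograph' functions as the direct object of 'assign'. Wh-movement fronts it, leaving a gap right after 'assign':
Which photograph did the witness assign ___ to Amira?
'assign' is word 6.

6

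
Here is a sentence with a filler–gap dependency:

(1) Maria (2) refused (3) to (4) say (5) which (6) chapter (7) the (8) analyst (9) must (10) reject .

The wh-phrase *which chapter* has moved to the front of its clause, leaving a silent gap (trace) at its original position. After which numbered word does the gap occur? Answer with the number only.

Pre-movement form: The analyst must reject which chapter.
The filler 'which chapter' is interpreted as the direct object of 'reject'. Fronting leaves a gap immediately after 'reject':
Maria refused to say which chapter the analyst must reject ___.
'reject' is word 10.

10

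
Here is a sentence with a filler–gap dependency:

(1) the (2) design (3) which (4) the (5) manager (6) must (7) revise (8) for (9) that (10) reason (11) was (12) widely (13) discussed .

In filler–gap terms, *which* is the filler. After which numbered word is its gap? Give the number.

7

The filler 'which' is interpreted as the direct object of 'revise'. Wh-movement fronts it, leaving a gap right after 'revise':
The design which the manager must revise ___ for that reason was widely discussed.
'revise' is word 7.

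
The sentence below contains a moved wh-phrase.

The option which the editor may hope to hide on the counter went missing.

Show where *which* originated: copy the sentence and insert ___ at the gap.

The option which the editor may hope to hide ___ on the counter went missing.

'which' is the direct object of 'hide'. The gap is right after 'hide'.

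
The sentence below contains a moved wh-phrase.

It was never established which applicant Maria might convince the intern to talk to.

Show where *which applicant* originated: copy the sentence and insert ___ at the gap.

It was never established which applicant Maria might convince the intern to talk to ___.

Pre-movement form: Maria might convince the intern to talk to which applicant.
'which applicant' is the object of the preposition 'to'. The gap is right after 'to'.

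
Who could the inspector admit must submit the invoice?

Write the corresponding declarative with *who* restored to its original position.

The inspector could admit who must submit the invoice.

'who' functions as the subject of the clause embedded under 'admit'. Fronting leaves a gap immediately after 'admit':
Who could the inspector admit ___ must submit the invoice?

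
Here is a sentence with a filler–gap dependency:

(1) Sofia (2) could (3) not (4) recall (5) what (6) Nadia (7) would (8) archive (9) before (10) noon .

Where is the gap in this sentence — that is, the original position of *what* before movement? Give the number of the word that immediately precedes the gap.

Pre-movement form: Nadia would archive what before noon.
The filler 'what' is interpreted as the direct object of 'archive'. Fronting leaves a gap immediately after 'archive':
Sofia could not recall what Nadia would archive ___ before noon.
'archive' is word 8.

8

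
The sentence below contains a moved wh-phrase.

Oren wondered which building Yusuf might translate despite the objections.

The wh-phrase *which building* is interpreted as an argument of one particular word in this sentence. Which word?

In situ: Yusuf might translate which building despite the objections.
'which building' is the direct object of 'translate'. It moves to the left edge, and the trace sits right after 'translate':
Oren wondered which building Yusuf might translate ___ despite the objections.

translate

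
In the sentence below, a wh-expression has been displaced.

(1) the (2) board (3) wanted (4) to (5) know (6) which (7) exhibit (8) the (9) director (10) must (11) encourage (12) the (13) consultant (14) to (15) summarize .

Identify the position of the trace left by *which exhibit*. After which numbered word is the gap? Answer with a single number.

Pre-movement form: The director must encourage the consultant to summarize which exhibit.
The filler 'which exhibit' is interpreted as the direct object of 'summarize'. Fronting leaves a gap immediately after 'summarize':
The board wanted to know which exhibit the director must encourage the consultant to summarize ___.
'summarize' is word 15.

15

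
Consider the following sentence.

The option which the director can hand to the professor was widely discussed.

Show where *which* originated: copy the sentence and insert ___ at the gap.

The filler 'which' is interpreted as the direct object of 'hand'. The gap is right after 'hand'.

The option which the director can hand ___ to the professor was widely discussed.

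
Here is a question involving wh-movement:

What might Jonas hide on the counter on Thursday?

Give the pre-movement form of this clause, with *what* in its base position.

'what' is the direct object of 'hide'. Wh-movement fronts it, leaving a gap right after 'hide':
What might Jonas hide ___ on the counter on Thursday?

Jonas might hide what on the counter on Thursday.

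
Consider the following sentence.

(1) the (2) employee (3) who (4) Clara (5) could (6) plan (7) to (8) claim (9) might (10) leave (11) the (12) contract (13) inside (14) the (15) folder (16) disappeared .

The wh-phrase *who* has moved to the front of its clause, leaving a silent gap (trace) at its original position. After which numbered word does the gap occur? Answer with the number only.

The filler 'who' is interpreted as the subject of the clause embedded under 'claim'. Wh-movement fronts it, leaving a gap right after 'claim':
The employee who Clara could plan to claim ___ might leave the contract inside the folder disappeared.
'claim' is word 8.

8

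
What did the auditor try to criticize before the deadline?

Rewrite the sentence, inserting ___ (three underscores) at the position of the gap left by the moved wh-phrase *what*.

Underlying clause: The auditor did try to criticize what before the deadline.
The filler 'what' is interpreted as the direct object of 'criticize'. The gap is right after 'criticize'.

What did the auditor try to criticize ___ before the deadline?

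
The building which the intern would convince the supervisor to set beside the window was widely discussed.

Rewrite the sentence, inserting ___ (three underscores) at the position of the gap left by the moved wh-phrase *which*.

The building which the intern would convince the supervisor to set ___ beside the window was widely discussed.

The filler 'which' is interpreted as the direct object of 'set'. The gap is right after 'set'.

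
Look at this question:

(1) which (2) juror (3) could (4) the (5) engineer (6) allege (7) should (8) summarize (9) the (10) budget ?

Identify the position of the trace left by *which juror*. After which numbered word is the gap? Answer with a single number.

Before movement: The engineer could allege which juror should summarize the budget.
'which juror' functions as the subject of the clause embedded under 'allege'. Wh-movement fronts it, leaving a gap right after 'allege':
Which juror could the engineer allege ___ should summarize the budget?
'allege' is word 6.

6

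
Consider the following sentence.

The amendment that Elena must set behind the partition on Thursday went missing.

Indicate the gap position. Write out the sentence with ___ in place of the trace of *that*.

The filler 'that' is interpreted as the direct object of 'set'. The gap is right after 'set'.

The amendment that Elena must set ___ behind the partition on Thursday went missing.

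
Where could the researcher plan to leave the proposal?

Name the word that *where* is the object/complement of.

Before movement: The researcher could plan to leave the proposal where.
The filler 'where' is interpreted as the locative complement of 'leave'. Wh-movement fronts it, leaving a gap right after 'proposal':
Where could the researcher plan to leave the proposal ___?

leave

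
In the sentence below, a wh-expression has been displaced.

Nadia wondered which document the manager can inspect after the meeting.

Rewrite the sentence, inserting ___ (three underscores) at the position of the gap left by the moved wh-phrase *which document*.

Underlying clause: The manager can inspect which document after the meeting.
'which document' is the direct object of 'inspect'. The gap is right after 'inspect'.

Nadia wondered which document the manager can inspect ___ after the meeting.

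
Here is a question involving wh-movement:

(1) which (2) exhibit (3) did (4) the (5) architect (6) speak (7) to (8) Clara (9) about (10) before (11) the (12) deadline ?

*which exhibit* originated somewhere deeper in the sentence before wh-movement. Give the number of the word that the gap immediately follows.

9

Pre-movement form: The architect did speak to Clara about which exhibit before the deadline.
'which exhibit' is the object of the preposition 'about'. Fronting leaves a gap immediately after 'about':
Which exhibit did the architect speak to Clara about ___ before the deadline?
'about' is word 9.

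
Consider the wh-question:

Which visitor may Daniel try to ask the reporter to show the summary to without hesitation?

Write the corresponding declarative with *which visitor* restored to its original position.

'which visitor' is the object of the preposition 'to' (recipient of 'show'). It moves to the left edge, and the trace sits right after 'to':
Which visitor may Daniel try to ask the reporter to show the summary to ___ without hesitation?

Daniel may try to ask the reporter to show the summary to which visitor without hesitation.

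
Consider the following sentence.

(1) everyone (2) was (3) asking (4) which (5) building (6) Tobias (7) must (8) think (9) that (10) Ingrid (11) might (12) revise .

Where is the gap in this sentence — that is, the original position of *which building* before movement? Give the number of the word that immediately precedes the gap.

In situ: Tobias must think that Ingrid might revise which building.
'which building' functions as the direct object of 'revise'. Fronting leaves a gap immediately after 'revise':
Everyone was asking which building Tobias must think that Ingrid might revise ___.
'revise' is word 12.

12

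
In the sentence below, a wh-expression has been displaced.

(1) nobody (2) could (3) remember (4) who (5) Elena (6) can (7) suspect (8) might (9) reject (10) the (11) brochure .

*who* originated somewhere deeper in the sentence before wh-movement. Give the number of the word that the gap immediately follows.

Pre-movement form: Elena can suspect who might reject the brochure.
The filler 'who' is interpreted as the subject of the clause embedded under 'suspect'. It moves to the left edge, and the trace sits right after 'suspect':
Nobody could remember who Elena can suspect ___ might reject the brochure.
'suspect' is word 7.

7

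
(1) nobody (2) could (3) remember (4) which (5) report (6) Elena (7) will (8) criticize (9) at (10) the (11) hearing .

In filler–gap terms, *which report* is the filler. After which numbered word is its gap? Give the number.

8

Underlying clause: Elena will criticize which report at the hearing.
'which report' functions as the direct object of 'criticize'. Fronting leaves a gap immediately after 'criticize':
Nobody could remember which report Elena will criticize ___ at the hearing.
'criticize' is word 8.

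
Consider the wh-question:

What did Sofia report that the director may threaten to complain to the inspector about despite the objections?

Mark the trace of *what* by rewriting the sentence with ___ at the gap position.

What did Sofia report that the director may threaten to complain to the inspector about ___ despite the objections?

In situ: Sofia did report that the director may threaten to complain to the inspector about what despite the objections.
'what' functions as the object of the preposition 'about'. The gap is right after 'about'.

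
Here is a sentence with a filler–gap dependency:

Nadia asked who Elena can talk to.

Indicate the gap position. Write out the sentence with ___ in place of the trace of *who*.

Before movement: Elena can talk to who.
'who' functions as the object of the preposition 'to'. The gap is right after 'to'.

Nadia asked who Elena can talk to ___.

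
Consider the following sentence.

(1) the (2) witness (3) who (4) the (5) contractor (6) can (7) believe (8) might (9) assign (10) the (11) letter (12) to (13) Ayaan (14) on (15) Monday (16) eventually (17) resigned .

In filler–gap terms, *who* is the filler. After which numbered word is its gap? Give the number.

'who' is the subject of the clause embedded under 'believe'. It moves to the left edge, and the trace sits right after 'believe':
The witness who the contractor can believe ___ might assign the letter to Ayaan on Monday eventually resigned.
'believe' is word 7.

7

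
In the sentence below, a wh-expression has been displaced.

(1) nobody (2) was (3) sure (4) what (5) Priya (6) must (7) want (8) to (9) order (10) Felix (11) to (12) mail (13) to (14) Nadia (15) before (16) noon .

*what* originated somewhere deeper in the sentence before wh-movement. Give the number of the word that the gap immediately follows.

12

Underlying clause: Priya must want to order Felix to mail what to Nadia before noon.
'what' functions as the direct object of 'mail'. It moves to the left edge, and the trace sits right after 'mail':
Nobody was sure what Priya must want to order Felix to mail ___ to Nadia before noon.
'mail' is word 12.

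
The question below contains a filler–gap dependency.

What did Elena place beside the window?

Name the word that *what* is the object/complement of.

place

Before movement: Elena did place what beside the window.
'what' is the direct object of 'place'. Fronting leaves a gap immediately after 'place':
What did Elena place ___ beside the window?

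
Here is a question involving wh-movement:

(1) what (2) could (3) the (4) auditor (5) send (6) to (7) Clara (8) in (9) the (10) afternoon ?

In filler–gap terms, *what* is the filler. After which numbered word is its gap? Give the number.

Before movement: The auditor could send what to Clara in the afternoon.
'what' is the direct object of 'send'. It moves to the left edge, and the trace sits right after 'send':
What could the auditor send ___ to Clara in the afternoon?
'send' is word 5.

5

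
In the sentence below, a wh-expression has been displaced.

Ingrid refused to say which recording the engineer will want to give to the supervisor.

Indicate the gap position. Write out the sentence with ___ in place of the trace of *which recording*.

In situ: The engineer will want to give which recording to the supervisor.
'which recording' functions as the direct object of 'give'. The gap is right after 'give'.

Ingrid refused to say which recording the engineer will want to give ___ to the supervisor.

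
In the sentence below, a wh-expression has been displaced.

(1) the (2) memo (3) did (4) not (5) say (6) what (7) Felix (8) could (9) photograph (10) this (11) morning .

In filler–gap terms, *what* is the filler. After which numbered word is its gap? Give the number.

9

In situ: Felix could photograph what this morning.
'what' functions as the direct object of 'photograph'. Fronting leaves a gap immediately after 'photograph':
The memo did not say what Felix could photograph ___ this morning.
'photograph' is word 9.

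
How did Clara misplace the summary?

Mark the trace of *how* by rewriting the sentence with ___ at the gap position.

Before movement: Clara did misplace the summary how.
'how' is the manner adjunct. The gap is right after 'summary'.

How did Clara misplace the summary ___?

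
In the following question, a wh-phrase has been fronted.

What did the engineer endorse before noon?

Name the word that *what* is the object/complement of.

Before movement: The engineer did endorse what before noon.
'what' functions as the direct object of 'endorse'. Fronting leaves a gap immediately after 'endorse':
What did the engineer endorse ___ before noon?

endorse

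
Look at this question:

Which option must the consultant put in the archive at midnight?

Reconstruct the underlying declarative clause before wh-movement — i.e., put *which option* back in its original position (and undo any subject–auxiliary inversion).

The consultant must put which option in the archive at midnight.

The filler 'which option' is interpreted as the direct object of 'put'. Wh-movement fronts it, leaving a gap right after 'put':
Which option must the consultant put ___ in the archive at midnight?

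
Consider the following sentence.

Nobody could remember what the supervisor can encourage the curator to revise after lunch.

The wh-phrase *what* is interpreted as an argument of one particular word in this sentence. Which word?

In situ: The supervisor can encourage the curator to revise what after lunch.
The filler 'what' is interpreted as the direct object of 'revise'. It moves to the left edge, and the trace sits right after 'revise':
Nobody could remember what the supervisor can encourage the curator to revise ___ after lunch.

revise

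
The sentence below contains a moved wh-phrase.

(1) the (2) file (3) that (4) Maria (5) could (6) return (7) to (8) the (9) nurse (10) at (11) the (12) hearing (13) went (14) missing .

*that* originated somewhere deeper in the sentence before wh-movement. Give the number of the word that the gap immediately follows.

6

'that' is the direct object of 'return'. Fronting leaves a gap immediately after 'return':
The file that Maria could return ___ to the nurse at the hearing went missing.
'return' is word 6.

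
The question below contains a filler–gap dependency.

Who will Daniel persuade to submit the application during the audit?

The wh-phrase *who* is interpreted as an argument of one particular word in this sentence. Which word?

persuade

Before movement: Daniel will persuade who to submit the application during the audit.
'who' functions as the direct object of 'persuade'. Wh-movement fronts it, leaving a gap right after 'persuade':
Who will Daniel persuade ___ to submit the application during the audit?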